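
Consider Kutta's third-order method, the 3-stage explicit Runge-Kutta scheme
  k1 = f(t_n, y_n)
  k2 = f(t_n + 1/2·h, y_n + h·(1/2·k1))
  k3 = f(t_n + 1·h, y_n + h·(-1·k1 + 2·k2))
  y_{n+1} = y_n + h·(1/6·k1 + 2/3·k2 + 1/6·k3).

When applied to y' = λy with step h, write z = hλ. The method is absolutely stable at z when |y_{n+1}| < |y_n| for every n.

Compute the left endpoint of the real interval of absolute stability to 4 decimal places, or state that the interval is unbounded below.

Test eqn y'=λy, z=hλ:
  order 3, 3-stage ⇒ R(z)=1+z+z^2/2+z^3/6
  (e.g. R(-1.26)=0.20040, |R|=0.20040)

Boundary: |R(x)|=1, x<0.
x=-1.26: |R|=0.2004
|R(-2.29)|=0.6694 |R(-1.66)|=0.0446 |R(-1.46)|=0.0871
Bisect:
  x_lo=-3.2296 |R|=2.6288  x_hi=-0.1072 |R|=0.8983
  mid=-1.66841 |R|=0.05064 →hi
  mid=-2.44901 |R|=0.89824 →hi
  mid=-2.83931 |R|=1.62340 →lo
  mid=-2.64416 |R|=1.22951 →lo
  mid=-2.54658 |R|=1.05651 →lo
  mid=-2.49780 |R|=0.97559 →hi
  mid=-2.52219 |R|=1.01560 →lo
  ...
  [-2.51285,-2.51266] ⇒ x*=-2.5127
So |R|<1 on (-2.5127, 0).

z* = -2.5127.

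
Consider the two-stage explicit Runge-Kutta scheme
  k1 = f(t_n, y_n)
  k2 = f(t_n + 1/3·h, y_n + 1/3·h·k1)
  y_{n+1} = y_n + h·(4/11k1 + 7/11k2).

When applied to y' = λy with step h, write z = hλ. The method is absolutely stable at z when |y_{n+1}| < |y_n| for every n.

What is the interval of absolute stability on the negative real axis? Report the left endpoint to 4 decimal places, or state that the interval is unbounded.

Set f=λy, z=hλ:
  k1=λy_n ⇒ h·k1=z·y_n;  k2=λ(1+1/3z)y_n ⇒ h·k2=z(1+1/3z)y_n
  y_{n+1}/y_n = 1 + 4/11z + 7/11z(1+1/3z) = 1 + z + 7/33z²
  Hence R(z) = 1 + z + 7/33z².

Find x<0 with |R(x)|<1.
x=-0.66: |R|=0.4324
R=1: x+7/33x²=0 ⇒ x=−33/7=-4.7143; min R=1−1/(4·7/33)=-0.1786>−1
Confirm numerically:
  x=-4.185: |R|=0.53014 <1
  x=-3.931: |R|=0.34686 <1
  x=-3.655: |R|=0.17873 <1
  x=-2.180: |R|=0.17192 <1
  x=-5.181: |R|=1.51292 >1
  x=-5.030: |R|=1.33686 >1
  x=-4.895: |R|=1.18764 >1
Stable set (-4.7143, 0).

(-4.7143, 0).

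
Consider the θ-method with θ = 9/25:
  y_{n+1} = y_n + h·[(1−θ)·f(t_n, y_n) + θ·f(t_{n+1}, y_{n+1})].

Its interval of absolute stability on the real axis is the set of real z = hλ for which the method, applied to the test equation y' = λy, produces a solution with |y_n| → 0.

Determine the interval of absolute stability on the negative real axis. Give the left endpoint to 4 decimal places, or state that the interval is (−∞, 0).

z∈(-7.1429,0).

Test eqn y'=λy, z=hλ:
  y_{n+1} = y_n + z·[16/25·y_n + 9/25·y_{n+1}] ⇒ (1 − 9/25z)y_{n+1} = (1 + 16/25z)y_n
  so R(z) = (1 + 16/25z)/(1 − 9/25z).

Boundary: |R(x)|=1, x<0.
x=-0.59: |R|=0.5134
R=−1: 1+16/25x = −1+9/25x ⇒ -7/25x=2 ⇒ x=2/(-7/25)=-7.1429
Confirm numerically:
  x=-5.725: |R|=0.87030 <1
  x=-5.182: |R|=0.80840 <1
  x=-4.987: |R|=0.78405 <1
  x=-7.223: |R|=1.00623 >1
  x=-7.177: |R|=1.00267 >1
Interval (-7.1429, 0).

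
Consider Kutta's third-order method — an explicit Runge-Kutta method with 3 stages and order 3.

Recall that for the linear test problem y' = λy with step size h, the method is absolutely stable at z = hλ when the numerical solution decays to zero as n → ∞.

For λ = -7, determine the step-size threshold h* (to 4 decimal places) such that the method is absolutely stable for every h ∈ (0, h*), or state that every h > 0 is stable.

Test eqn y'=λy, z=hλ:
  order 3, 3-stage ⇒ R(z)=1+z+z^2/2+z^3/6
  (e.g. R(-1.11)=0.27811, |R|=0.27811)

Need |R(x)|<1, x<0.
x=-1.11: |R|=0.2781
|R(-2.59)|=1.1316 |R(-2)|=0.3333 |R(-1.61)|=0.0095
Bisect:
  x_lo=-2.8168 |R|=1.5744  x_hi=-0.2881 |R|=0.7495
  mid=-1.55240 |R|=0.02904 →hi
  mid=-2.18458 |R|=0.53599 →hi
  mid=-2.50066 |R|=0.98025 →hi
  mid=-2.65871 |R|=1.25663 →lo
  mid=-2.57969 |R|=1.11350 →lo
  mid=-2.54018 |R|=1.04567 →lo
  mid=-2.52042 |R|=1.01266 →lo
  ...
  [-2.51286,-2.51270] ⇒ x*=-2.5127
Interval (-2.5127, 0).

(-2.5127,0); λ=-7 ⇒ h* = 0.3590.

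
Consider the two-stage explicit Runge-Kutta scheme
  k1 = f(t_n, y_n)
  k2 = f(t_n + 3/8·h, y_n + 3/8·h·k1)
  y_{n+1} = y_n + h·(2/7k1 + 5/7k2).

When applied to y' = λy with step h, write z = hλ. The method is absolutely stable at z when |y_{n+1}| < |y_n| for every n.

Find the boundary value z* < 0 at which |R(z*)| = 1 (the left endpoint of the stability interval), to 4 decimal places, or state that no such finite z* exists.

With y'=λy (z=hλ):
  k1=λy_n ⇒ h·k1=z·y_n;  k2=λ(1+3/8z)y_n ⇒ h·k2=z(1+3/8z)y_n
  y_{n+1}/y_n = 1 + 2/7z + 5/7z(1+3/8z) = 1 + z + 15/56z²
  R(z) = 1 + z + 15/56z².

Boundary: |R(x)|=1, x<0.
x=-1.17: |R|=0.1967
R=1: x+15/56x²=0 ⇒ x=−56/15=-3.7333; min R=1−1/(4·15/56)=0.0667>−1
Confirm numerically:
  x=-3.250: |R|=0.57924 <1
  x=-2.212: |R|=0.09861 <1
  x=-2.012: |R|=0.07232 <1
  x=-4.254: |R|=1.59328 >1
  x=-4.130: |R|=1.43881 >1
So |R|<1 on (-3.7333, 0).

left endpoint -3.7333.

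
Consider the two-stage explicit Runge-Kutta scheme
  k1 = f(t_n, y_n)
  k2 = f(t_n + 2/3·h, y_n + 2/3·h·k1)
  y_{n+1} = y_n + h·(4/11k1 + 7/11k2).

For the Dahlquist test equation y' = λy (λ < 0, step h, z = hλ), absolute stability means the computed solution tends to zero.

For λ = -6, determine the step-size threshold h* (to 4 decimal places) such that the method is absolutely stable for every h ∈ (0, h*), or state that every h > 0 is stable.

(-2.3571,0); λ=-6 ⇒ h* = (33/14)/6 = 0.3929.

Set f=λy, z=hλ:
  k1=λy_n ⇒ h·k1=z·y_n;  k2=λ(1+2/3z)y_n ⇒ h·k2=z(1+2/3z)y_n
  y_{n+1}/y_n = 1 + 4/11z + 7/11z(1+2/3z) = 1 + z + 14/33z²
  ⇒ R(z) = 1 + z + 14/33z².

Find x<0 with |R(x)|<1.
x=-1.78: |R|=0.5642
R=1: x+14/33x²=0 ⇒ x=−33/14=-2.3571; min R=1−1/(4·14/33)=0.4107>−1
Confirm numerically:
  x=-2.292: |R|=0.93666 <1
  x=-1.917: |R|=0.64204 <1
  x=-1.294: |R|=0.41637 <1
  x=-1.218: |R|=0.41137 <1
  x=-2.827: |R|=1.56352 >1
  x=-2.630: |R|=1.30444 >1
  x=-2.563: |R|=1.22384 >1
Interval (-2.3571, 0).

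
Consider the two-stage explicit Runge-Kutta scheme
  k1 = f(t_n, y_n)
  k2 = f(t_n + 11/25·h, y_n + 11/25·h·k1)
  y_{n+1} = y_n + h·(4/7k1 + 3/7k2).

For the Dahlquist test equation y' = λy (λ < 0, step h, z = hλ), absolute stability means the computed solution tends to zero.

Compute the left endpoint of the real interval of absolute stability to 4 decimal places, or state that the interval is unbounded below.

With y'=λy (z=hλ):
  k1=λy_n ⇒ h·k1=z·y_n;  k2=λ(1+11/25z)y_n ⇒ h·k2=z(1+11/25z)y_n
  y_{n+1}/y_n = 1 + 4/7z + 3/7z(1+11/25z) = 1 + z + 33/175z²
  R(z) = 1 + z + 33/175z².

Find x<0 with |R(x)|<1.
x=-0.34: |R|=0.6818
R=1: x+33/175x²=0 ⇒ x=−175/33=-5.3030; min R=1−1/(4·33/175)=-0.3258>−1
Confirm numerically:
  x=-4.979: |R|=0.69577 <1
  x=-3.300: |R|=0.24646 <1
  x=-2.471: |R|=0.31961 <1
  x=-5.849: |R|=1.60218 >1
  x=-5.618: |R|=1.33368 >1
  x=-5.585: |R|=1.29696 >1
Stable set (-5.3030, 0).

z* = -5.3030.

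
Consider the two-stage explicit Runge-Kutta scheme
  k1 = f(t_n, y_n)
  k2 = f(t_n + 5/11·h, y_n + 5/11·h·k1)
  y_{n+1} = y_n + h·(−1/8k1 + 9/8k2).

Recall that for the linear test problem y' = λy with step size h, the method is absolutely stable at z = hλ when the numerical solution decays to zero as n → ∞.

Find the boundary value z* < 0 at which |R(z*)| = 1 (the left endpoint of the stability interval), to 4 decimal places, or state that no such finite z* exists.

left endpoint -1.9556.

With y'=λy (z=hλ):
  k1=λy_n ⇒ h·k1=z·y_n;  k2=λ(1+5/11z)y_n ⇒ h·k2=z(1+5/11z)y_n
  y_{n+1}/y_n = 1 − 1/8z + 9/8z(1+5/11z) = 1 + z + 45/88z²
  R(z) = 1 + z + 45/88z².

Find x<0 with |R(x)|<1.
x=-1.09: |R|=0.5176
R=1: x+45/88x²=0 ⇒ x=−88/45=-1.9556; min R=1−1/(4·45/88)=0.5111>−1
Confirm numerically:
  x=-1.752: |R|=0.81763 <1
  x=-1.541: |R|=0.67333 <1
  x=-1.055: |R|=0.51416 <1
  x=-0.787: |R|=0.52972 <1
  x=-2.330: |R|=1.44614 >1
  x=-2.278: |R|=1.37561 >1
  x=-2.072: |R|=1.12338 >1
Interval (-1.9556, 0).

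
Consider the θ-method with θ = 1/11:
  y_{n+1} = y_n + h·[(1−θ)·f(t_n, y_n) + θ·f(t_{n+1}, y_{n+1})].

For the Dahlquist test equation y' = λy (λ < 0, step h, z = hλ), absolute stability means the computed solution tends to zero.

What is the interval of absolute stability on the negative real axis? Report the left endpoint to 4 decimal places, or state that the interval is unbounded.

z∈(-2.4444,0).

On y'=λy, z=hλ:
  y_{n+1} = y_n + z·[10/11·y_n + 1/11·y_{n+1}] ⇒ (1 − 1/11z)y_{n+1} = (1 + 10/11z)y_n
  R(z) = (1 + 10/11z)/(1 − 1/11z).

Solve |R(x)|<1 on ℝ⁻.
x=-0.71: |R|=0.3330
R=−1: 1+10/11x = −1+1/11x ⇒ -9/11x=2 ⇒ x=2/(-9/11)=-2.4444
Confirm numerically:
  x=-1.736: |R|=0.49937 <1
  x=-1.631: |R|=0.42039 <1
  x=-1.536: |R|=0.34780 <1
  x=-1.364: |R|=0.21352 <1
  x=-3.016: |R|=1.36701 >1
  x=-2.701: |R|=1.16853 >1
Stable set (-2.4444, 0).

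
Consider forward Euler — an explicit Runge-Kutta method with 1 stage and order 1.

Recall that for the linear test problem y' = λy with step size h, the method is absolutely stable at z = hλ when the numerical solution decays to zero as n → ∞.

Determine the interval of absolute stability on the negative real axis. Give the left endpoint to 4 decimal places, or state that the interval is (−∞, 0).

Test eqn y'=λy, z=hλ:
  order 1, 1-stage ⇒ R(z)=1+z
  (e.g. R(-0.37)=0.63000, |R|=0.63000)

Find x<0 with |R(x)|<1.
x=-0.37: |R|=0.6300
|R(-2.12)|=1.1200 |R(-2.1)|=1.1000 |R(-2.06)|=1.0600
Bisect:
  x_lo=-2.3169 |R|=1.3169  x_hi=-0.1907 |R|=0.8093
  mid=-1.25383 |R|=0.25383 →hi
  mid=-1.78539 |R|=0.78539 →hi
  mid=-2.05117 |R|=1.05117 →lo
  mid=-1.91828 |R|=0.91828 →hi
  mid=-1.98472 |R|=0.98472 →hi
  mid=-2.01795 |R|=1.01795 →lo
  mid=-2.00133 |R|=1.00133 →lo
  mid=-1.99303 |R|=0.99303 →hi
  mid=-1.99718 |R|=0.99718 →hi
  mid=-1.99926 |R|=0.99926 →hi
  ...
  [-2.00004,-1.99991] ⇒ x*=-2.0000
Interval (-2.0000, 0).

(-2.0000, 0).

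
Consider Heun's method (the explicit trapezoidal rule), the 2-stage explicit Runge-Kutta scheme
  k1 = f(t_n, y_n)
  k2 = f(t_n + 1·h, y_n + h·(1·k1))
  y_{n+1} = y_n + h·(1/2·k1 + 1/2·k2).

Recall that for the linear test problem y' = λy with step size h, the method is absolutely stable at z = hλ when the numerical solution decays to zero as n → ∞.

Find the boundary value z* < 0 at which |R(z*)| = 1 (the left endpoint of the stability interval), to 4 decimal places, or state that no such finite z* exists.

z* = -2.0000.

Set f=λy, z=hλ:
  order 2, 2-stage ⇒ R(z)=1+z+z^2/2
  (e.g. R(-1.6)=0.68000, |R|=0.68000)

Boundary: |R(x)|=1, x<0.
x=-1.6: |R|=0.6800
|R(-2.21)|=1.2320 |R(-1.94)|=0.9418 |R(-0.93)|=0.5025
Bisect:
  x_lo=-2.3142 |R|=1.3635  x_hi=-0.3357 |R|=0.7206
  mid=-1.32494 |R|=0.55279 →hi
  mid=-1.81955 |R|=0.83583 →hi
  mid=-2.06686 |R|=1.06909 →lo
  mid=-1.94320 |R|=0.94482 →hi
  mid=-2.00503 |R|=1.00504 →lo
  mid=-1.97412 |R|=0.97445 →hi
  mid=-1.98957 |R|=0.98963 →hi
  mid=-1.99730 |R|=0.99731 →hi
  mid=-2.00117 |R|=1.00117 →lo
  ...
  [-2.00008,-1.99996] ⇒ x*=-2.0000
Stable set (-2.0000, 0).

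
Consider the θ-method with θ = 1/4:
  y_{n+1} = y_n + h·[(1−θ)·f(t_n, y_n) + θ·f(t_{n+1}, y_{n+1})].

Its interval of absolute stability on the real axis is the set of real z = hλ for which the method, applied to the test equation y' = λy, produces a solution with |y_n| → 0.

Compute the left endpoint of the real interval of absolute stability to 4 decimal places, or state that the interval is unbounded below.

Test eqn y'=λy, z=hλ:
  y_{n+1} = y_n + z·[3/4·y_n + 1/4·y_{n+1}] ⇒ (1 − 1/4z)y_{n+1} = (1 + 3/4z)y_n
  so R(z) = (1 + 3/4z)/(1 − 1/4z).

Need |R(x)|<1, x<0.
x=-0.99: |R|=0.2064
R=−1: 1+3/4x = −1+1/4x ⇒ -1/2x=2 ⇒ x=2/(-1/2)=-4.0000
Confirm numerically:
  x=-3.815: |R|=0.95266 <1
  x=-3.701: |R|=0.92235 <1
  x=-3.341: |R|=0.82046 <1
  x=-4.468: |R|=1.11053 >1
  x=-4.460: |R|=1.10875 >1
  x=-4.449: |R|=1.10628 >1
So |R|<1 on (-4.0000, 0).

left endpoint -4.0000.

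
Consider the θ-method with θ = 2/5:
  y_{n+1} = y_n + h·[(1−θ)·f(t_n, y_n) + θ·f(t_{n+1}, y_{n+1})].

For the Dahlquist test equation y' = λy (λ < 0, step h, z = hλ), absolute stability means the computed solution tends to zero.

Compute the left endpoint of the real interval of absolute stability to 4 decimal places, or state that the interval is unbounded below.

Set f=λy, z=hλ:
  y_{n+1} = y_n + z·[3/5·y_n + 2/5·y_{n+1}] ⇒ (1 − 2/5z)y_{n+1} = (1 + 3/5z)y_n
  ⇒ R(z) = (1 + 3/5z)/(1 − 2/5z).

Find x<0 with |R(x)|<1.
x=-1.1: |R|=0.2361
R=−1: 1+3/5x = −1+2/5x ⇒ -1/5x=2 ⇒ x=2/(-1/5)=-10.0000
Confirm numerically:
  x=-9.160: |R|=0.96398 <1
  x=-7.563: |R|=0.87891 <1
  x=-5.484: |R|=0.71718 <1
  x=-10.586: |R|=1.02239 >1
  x=-10.577: |R|=1.02206 >1
  x=-10.416: |R|=1.01610 >1
Interval (-10.0000, 0).

z* = -10.0000.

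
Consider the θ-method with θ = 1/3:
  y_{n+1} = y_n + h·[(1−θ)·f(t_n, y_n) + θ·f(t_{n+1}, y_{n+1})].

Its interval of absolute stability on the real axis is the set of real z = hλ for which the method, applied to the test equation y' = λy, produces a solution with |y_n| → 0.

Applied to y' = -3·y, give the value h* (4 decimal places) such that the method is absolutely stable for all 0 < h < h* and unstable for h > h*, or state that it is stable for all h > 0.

(-6.0000,0); λ=-3 ⇒ h* = (6)/3 = 2.0000.

With y'=λy (z=hλ):
  y_{n+1} = y_n + z·[2/3·y_n + 1/3·y_{n+1}] ⇒ (1 − 1/3z)y_{n+1} = (1 + 2/3z)y_n
  Hence R(z) = (1 + 2/3z)/(1 − 1/3z).

Solve |R(x)|<1 on ℝ⁻.
x=-1.61: |R|=0.0477
R=−1: 1+2/3x = −1+1/3x ⇒ -1/3x=2 ⇒ x=2/(-1/3)=-6.0000
Confirm numerically:
  x=-5.254: |R|=0.90962 <1
  x=-4.157: |R|=0.74249 <1
  x=-3.243: |R|=0.55839 <1
  x=-3.223: |R|=0.55375 <1
  x=-6.285: |R|=1.03069 >1
  x=-6.112: |R|=1.01229 >1
Stable set (-6.0000, 0).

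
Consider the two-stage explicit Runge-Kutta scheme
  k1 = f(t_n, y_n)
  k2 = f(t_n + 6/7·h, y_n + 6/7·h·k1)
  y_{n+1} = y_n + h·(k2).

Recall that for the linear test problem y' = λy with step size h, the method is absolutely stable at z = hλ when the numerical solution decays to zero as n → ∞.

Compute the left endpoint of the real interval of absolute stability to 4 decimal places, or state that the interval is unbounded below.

With y'=λy (z=hλ):
  k1=λy_n ⇒ h·k1=z·y_n;  k2=λ(1+6/7z)y_n ⇒ h·k2=z(1+6/7z)y_n
  y_{n+1}/y_n = 1 + z(1+6/7z) = 1 + z + 6/7z²
  Hence R(z) = 1 + z + 6/7z².

Need |R(x)|<1, x<0.
x=-1.33: |R|=1.1862
R=1: x+6/7x²=0 ⇒ x=−7/6=-1.1667; min R=1−1/(4·6/7)=0.7083>−1
Confirm numerically:
  x=-0.934: |R|=0.81373 <1
  x=-0.678: |R|=0.71601 <1
  x=-0.490: |R|=0.71580 <1
  x=-1.658: |R|=1.69825 >1
  x=-1.538: |R|=1.48952 >1
  x=-1.347: |R|=1.20821 >1
So |R|<1 on (-1.1667, 0).

left endpoint -1.1667.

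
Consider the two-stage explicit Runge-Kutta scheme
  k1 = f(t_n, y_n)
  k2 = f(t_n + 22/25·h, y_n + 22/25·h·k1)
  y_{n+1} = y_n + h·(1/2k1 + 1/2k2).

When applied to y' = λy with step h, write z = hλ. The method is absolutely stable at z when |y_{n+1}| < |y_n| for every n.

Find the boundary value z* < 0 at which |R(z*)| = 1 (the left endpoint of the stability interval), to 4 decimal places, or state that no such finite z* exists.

left endpoint -2.2727.

With y'=λy (z=hλ):
  k1=λy_n ⇒ h·k1=z·y_n;  k2=λ(1+22/25z)y_n ⇒ h·k2=z(1+22/25z)y_n
  y_{n+1}/y_n = 1 + 1/2z + 1/2z(1+22/25z) = 1 + z + 11/25z²
  R(z) = 1 + z + 11/25z².

Boundary: |R(x)|=1, x<0.
x=-1.07: |R|=0.4338
R=1: x+11/25x²=0 ⇒ x=−25/11=-2.2727; min R=1−1/(4·11/25)=0.4318>−1
Confirm numerically:
  x=-1.952: |R|=0.72453 <1
  x=-1.591: |R|=0.52276 <1
  x=-1.558: |R|=0.51004 <1
  x=-1.513: |R|=0.49423 <1
  x=-2.616: |R|=1.39512 >1
  x=-2.548: |R|=1.30861 >1
  x=-2.511: |R|=1.26325 >1
Interval (-2.2727, 0).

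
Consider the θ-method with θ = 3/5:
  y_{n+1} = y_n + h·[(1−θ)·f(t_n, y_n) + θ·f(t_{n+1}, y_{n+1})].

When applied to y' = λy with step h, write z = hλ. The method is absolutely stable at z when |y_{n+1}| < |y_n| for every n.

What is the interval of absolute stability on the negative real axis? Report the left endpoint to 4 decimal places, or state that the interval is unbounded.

interval (−∞, 0).

With y'=λy (z=hλ):
  y_{n+1} = y_n + z·[2/5·y_n + 3/5·y_{n+1}] ⇒ (1 − 3/5z)y_{n+1} = (1 + 2/5z)y_n
  ⇒ R(z) = (1 + 2/5z)/(1 − 3/5z).

Boundary: |R(x)|=1, x<0.
x=-1.01: |R|=0.3711
x=-2: |R|=0.0909
x=-10: |R|=0.4286
x=-100: |R|=0.6393
θ=3/5≥1/2 ⇒ |1+2/5x|<|1−3/5x| ∀x<0 ⇒ interval (−∞,0).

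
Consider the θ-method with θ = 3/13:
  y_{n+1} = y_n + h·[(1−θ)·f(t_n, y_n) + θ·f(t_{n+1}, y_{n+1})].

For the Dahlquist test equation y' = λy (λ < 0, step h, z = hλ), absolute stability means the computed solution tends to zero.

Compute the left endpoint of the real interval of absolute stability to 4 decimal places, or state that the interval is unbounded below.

On y'=λy, z=hλ:
  y_{n+1} = y_n + z·[10/13·y_n + 3/13·y_{n+1}] ⇒ (1 − 3/13z)y_{n+1} = (1 + 10/13z)y_n
  R(z) = (1 + 10/13z)/(1 − 3/13z).

Solve |R(x)|<1 on ℝ⁻.
x=-1.59: |R|=0.1632
R=−1: 1+10/13x = −1+3/13x ⇒ -7/13x=2 ⇒ x=2/(-7/13)=-3.7143
Confirm numerically:
  x=-3.253: |R|=0.85812 <1
  x=-2.507: |R|=0.58818 <1
  x=-1.963: |R|=0.35100 <1
  x=-1.857: |R|=0.29993 <1
  x=-4.258: |R|=1.14767 >1
  x=-3.827: |R|=1.03223 >1
Stable set (-3.7143, 0).

z* = -3.7143.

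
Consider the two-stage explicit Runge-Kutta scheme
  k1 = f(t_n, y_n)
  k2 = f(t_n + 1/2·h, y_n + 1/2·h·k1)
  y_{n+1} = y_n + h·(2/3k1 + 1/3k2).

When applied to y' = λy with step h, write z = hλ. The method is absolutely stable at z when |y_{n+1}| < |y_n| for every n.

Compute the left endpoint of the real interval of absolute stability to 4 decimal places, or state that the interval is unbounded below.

left endpoint -6.0000.

On y'=λy, z=hλ:
  k1=λy_n ⇒ h·k1=z·y_n;  k2=λ(1+1/2z)y_n ⇒ h·k2=z(1+1/2z)y_n
  y_{n+1}/y_n = 1 + 2/3z + 1/3z(1+1/2z) = 1 + z + 1/6z²
  so R(z) = 1 + z + 1/6z².

Find x<0 with |R(x)|<1.
x=-0.45: |R|=0.5837
R=1: x+1/6x²=0 ⇒ x=−6=-6.0000; min R=1−1/(4·1/6)=-0.5000>−1
Confirm numerically:
  x=-5.759: |R|=0.76868 <1
  x=-5.373: |R|=0.43852 <1
  x=-5.112: |R|=0.24342 <1
  x=-6.544: |R|=1.59332 >1
  x=-6.445: |R|=1.47800 >1
  x=-6.384: |R|=1.40858 >1
Stable set (-6.0000, 0).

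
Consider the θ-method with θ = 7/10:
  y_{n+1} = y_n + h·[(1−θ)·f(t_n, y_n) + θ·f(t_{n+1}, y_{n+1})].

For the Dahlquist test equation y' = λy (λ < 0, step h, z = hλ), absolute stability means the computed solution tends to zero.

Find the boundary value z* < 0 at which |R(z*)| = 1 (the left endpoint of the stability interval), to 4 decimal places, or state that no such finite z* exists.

unbounded; (−∞, 0).

On y'=λy, z=hλ:
  y_{n+1} = y_n + z·[3/10·y_n + 7/10·y_{n+1}] ⇒ (1 − 7/10z)y_{n+1} = (1 + 3/10z)y_n
  so R(z) = (1 + 3/10z)/(1 − 7/10z).

Solve |R(x)|<1 on ℝ⁻.
x=-0.77: |R|=0.4997
x=-2: |R|=0.1667
x=-10: |R|=0.2500
x=-100: |R|=0.4085
θ=7/10≥1/2 ⇒ |1+3/10x|<|1−7/10x| ∀x<0 ⇒ stable on all of ℝ⁻.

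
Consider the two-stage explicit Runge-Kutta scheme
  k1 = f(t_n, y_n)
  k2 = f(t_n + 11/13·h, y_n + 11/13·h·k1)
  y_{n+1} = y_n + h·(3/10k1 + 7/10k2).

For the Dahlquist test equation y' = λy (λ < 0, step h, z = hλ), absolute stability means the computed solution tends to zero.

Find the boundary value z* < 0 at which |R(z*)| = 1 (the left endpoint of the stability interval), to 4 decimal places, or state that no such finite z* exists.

z* = -1.6883.

Test eqn y'=λy, z=hλ:
  k1=λy_n ⇒ h·k1=z·y_n;  k2=λ(1+11/13z)y_n ⇒ h·k2=z(1+11/13z)y_n
  y_{n+1}/y_n = 1 + 3/10z + 7/10z(1+11/13z) = 1 + z + 77/130z²
  R(z) = 1 + z + 77/130z².

Need |R(x)|<1, x<0.
x=-1.05: |R|=0.6030
R=1: x+77/130x²=0 ⇒ x=−130/77=-1.6883; min R=1−1/(4·77/130)=0.5779>−1
Confirm numerically:
  x=-1.631: |R|=0.94463 <1
  x=-1.252: |R|=0.67644 <1
  x=-1.215: |R|=0.65938 <1
  x=-0.868: |R|=0.57826 <1
  x=-2.220: |R|=1.69913 >1
  x=-2.188: |R|=1.64758 >1
Stable set (-1.6883, 0).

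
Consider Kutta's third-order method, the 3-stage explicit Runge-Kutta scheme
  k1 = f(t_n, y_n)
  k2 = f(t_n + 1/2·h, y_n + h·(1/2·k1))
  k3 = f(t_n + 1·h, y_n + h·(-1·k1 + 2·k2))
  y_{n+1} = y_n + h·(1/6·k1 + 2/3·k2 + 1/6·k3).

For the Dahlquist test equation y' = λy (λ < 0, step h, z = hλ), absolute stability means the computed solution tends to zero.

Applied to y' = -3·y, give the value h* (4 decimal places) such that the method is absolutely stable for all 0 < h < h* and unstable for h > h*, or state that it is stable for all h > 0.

Set f=λy, z=hλ:
  order 3, 3-stage ⇒ R(z)=1+z+z^2/2+z^3/6
  (e.g. R(-0.66)=0.50988, |R|=0.50988)

Find x<0 with |R(x)|<1.
x=-0.66: |R|=0.5099
|R(-2.81)|=1.5600 |R(-1.3)|=0.1788 |R(-0.78)|=0.4451
Bisect:
  x_lo=-3.3305 |R|=2.9415  x_hi=-0.2903 |R|=0.7478
  mid=-1.81038 |R|=0.16056 →hi
  mid=-2.57044 |R|=1.09741 →lo
  mid=-2.19041 |R|=0.54302 →hi
  mid=-2.38042 |R|=0.79529 →hi
  mid=-2.47543 |R|=0.93969 →hi
  mid=-2.52293 |R|=1.01683 →lo
  mid=-2.49918 |R|=0.97784 →hi
  mid=-2.51106 |R|=0.99723 →hi
  mid=-2.51700 |R|=1.00700 →lo
  mid=-2.51403 |R|=1.00211 →lo
  ...
  [-2.51291,-2.51273] ⇒ x*=-2.5127
Interval (-2.5127, 0).

(-2.5127,0); λ=-3 ⇒ h* = 0.8376.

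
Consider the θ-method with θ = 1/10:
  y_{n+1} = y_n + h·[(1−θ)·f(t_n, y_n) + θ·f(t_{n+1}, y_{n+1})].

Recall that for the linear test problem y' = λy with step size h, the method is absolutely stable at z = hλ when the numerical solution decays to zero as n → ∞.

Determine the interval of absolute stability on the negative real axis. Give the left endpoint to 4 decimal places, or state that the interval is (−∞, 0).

On y'=λy, z=hλ:
  y_{n+1} = y_n + z·[9/10·y_n + 1/10·y_{n+1}] ⇒ (1 − 1/10z)y_{n+1} = (1 + 9/10z)y_n
  Hence R(z) = (1 + 9/10z)/(1 − 1/10z).

Solve |R(x)|<1 on ℝ⁻.
x=-1.17: |R|=0.0474
R=−1: 1+9/10x = −1+1/10x ⇒ -4/5x=2 ⇒ x=2/(-4/5)=-2.5000
Confirm numerically:
  x=-2.253: |R|=0.83873 <1
  x=-1.952: |R|=0.63320 <1
  x=-1.812: |R|=0.53403 <1
  x=-3.078: |R|=1.35357 >1
  x=-3.003: |R|=1.30947 >1
  x=-2.857: |R|=1.22214 >1
So |R|<1 on (-2.5000, 0).

(-2.5000, 0).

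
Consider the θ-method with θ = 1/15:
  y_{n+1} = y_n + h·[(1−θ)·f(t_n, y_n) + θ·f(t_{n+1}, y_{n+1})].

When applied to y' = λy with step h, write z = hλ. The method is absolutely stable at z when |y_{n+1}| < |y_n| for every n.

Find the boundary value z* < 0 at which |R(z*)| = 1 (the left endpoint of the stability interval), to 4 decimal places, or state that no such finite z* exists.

Test eqn y'=λy, z=hλ:
  y_{n+1} = y_n + z·[14/15·y_n + 1/15·y_{n+1}] ⇒ (1 − 1/15z)y_{n+1} = (1 + 14/15z)y_n
  Hence R(z) = (1 + 14/15z)/(1 − 1/15z).

Find x<0 with |R(x)|<1.
x=-1.3: |R|=0.1963
R=−1: 1+14/15x = −1+1/15x ⇒ -13/15x=2 ⇒ x=2/(-13/15)=-2.3077
Confirm numerically:
  x=-1.797: |R|=0.60475 <1
  x=-1.652: |R|=0.48811 <1
  x=-1.633: |R|=0.47267 <1
  x=-1.332: |R|=0.22337 <1
  x=-2.798: |R|=1.35813 >1
  x=-2.796: |R|=1.35671 >1
Interval (-2.3077, 0).

left endpoint -2.3077.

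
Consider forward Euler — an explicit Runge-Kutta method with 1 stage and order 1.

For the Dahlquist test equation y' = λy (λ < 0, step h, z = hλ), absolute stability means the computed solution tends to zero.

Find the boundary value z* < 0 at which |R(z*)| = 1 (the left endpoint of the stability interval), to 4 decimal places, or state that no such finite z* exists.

With y'=λy (z=hλ):
  order 1, 1-stage ⇒ R(z)=1+z
  (e.g. R(-1.55)=-0.55000, |R|=0.55000)

Solve |R(x)|<1 on ℝ⁻.
x=-1.55: |R|=0.5500
|R(-1.47)|=0.4700 |R(-1.34)|=0.3400 |R(-1.17)|=0.1700
Bisect:
  x_lo=-2.4976 |R|=1.4976  x_hi=-0.1312 |R|=0.8688
  mid=-1.31444 |R|=0.31444 →hi
  mid=-1.90604 |R|=0.90604 →hi
  mid=-2.20184 |R|=1.20184 →lo
  mid=-2.05394 |R|=1.05394 →lo
  mid=-1.97999 |R|=0.97999 →hi
  mid=-2.01697 |R|=1.01697 →lo
  mid=-1.99848 |R|=0.99848 →hi
  mid=-2.00772 |R|=1.00772 →lo
  mid=-2.00310 |R|=1.00310 →lo
  mid=-2.00079 |R|=1.00079 →lo
  ...
  [-2.00007,-1.99992] ⇒ x*=-2.0000
Interval (-2.0000, 0).

z* = -2.0000.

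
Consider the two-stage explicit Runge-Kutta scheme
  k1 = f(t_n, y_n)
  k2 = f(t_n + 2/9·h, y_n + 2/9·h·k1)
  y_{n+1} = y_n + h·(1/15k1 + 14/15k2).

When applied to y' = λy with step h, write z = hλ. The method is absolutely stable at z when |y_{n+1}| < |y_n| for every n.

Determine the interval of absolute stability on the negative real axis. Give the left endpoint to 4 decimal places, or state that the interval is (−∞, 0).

z∈(-4.8214,0).

Test eqn y'=λy, z=hλ:
  k1=λy_n ⇒ h·k1=z·y_n;  k2=λ(1+2/9z)y_n ⇒ h·k2=z(1+2/9z)y_n
  y_{n+1}/y_n = 1 + 1/15z + 14/15z(1+2/9z) = 1 + z + 28/135z²
  R(z) = 1 + z + 28/135z².

Find x<0 with |R(x)|<1.
x=-1.24: |R|=0.0789
R=1: x+28/135x²=0 ⇒ x=−135/28=-4.8214; min R=1−1/(4·28/135)=-0.2054>−1
Confirm numerically:
  x=-4.524: |R|=0.72092 <1
  x=-2.316: |R|=0.20350 <1
  x=-1.981: |R|=0.16706 <1
  x=-1.961: |R|=0.16341 <1
  x=-5.326: |R|=1.55738 >1
  x=-5.234: |R|=1.44788 >1
Stable set (-4.8214, 0).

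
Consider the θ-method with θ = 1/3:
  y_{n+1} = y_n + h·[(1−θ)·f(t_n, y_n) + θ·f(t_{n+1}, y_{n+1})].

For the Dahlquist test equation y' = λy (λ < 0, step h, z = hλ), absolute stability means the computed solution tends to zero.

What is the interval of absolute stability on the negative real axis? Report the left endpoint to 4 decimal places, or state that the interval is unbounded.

z∈(-6.0000,0).

With y'=λy (z=hλ):
  y_{n+1} = y_n + z·[2/3·y_n + 1/3·y_{n+1}] ⇒ (1 − 1/3z)y_{n+1} = (1 + 2/3z)y_n
  Hence R(z) = (1 + 2/3z)/(1 − 1/3z).

Find x<0 with |R(x)|<1.
x=-1.62: |R|=0.0519
R=−1: 1+2/3x = −1+1/3x ⇒ -1/3x=2 ⇒ x=2/(-1/3)=-6.0000
Confirm numerically:
  x=-5.738: |R|=0.97002 <1
  x=-4.929: |R|=0.86493 <1
  x=-3.047: |R|=0.51166 <1
  x=-6.600: |R|=1.06250 >1
  x=-6.272: |R|=1.02934 >1
  x=-6.048: |R|=1.00531 >1
Interval (-6.0000, 0).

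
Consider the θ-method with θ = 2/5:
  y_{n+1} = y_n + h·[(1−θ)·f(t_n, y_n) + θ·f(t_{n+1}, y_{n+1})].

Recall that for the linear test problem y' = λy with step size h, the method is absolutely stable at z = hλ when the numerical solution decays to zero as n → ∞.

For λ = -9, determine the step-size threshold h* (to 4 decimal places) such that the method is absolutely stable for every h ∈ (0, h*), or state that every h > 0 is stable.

(-10.0000,0); λ=-9 ⇒ h* = (10)/9 = 1.1111.

On y'=λy, z=hλ:
  y_{n+1} = y_n + z·[3/5·y_n + 2/5·y_{n+1}] ⇒ (1 − 2/5z)y_{n+1} = (1 + 3/5z)y_n
  Hence R(z) = (1 + 3/5z)/(1 − 2/5z).

Boundary: |R(x)|=1, x<0.
x=-0.63: |R|=0.4968
R=−1: 1+3/5x = −1+2/5x ⇒ -1/5x=2 ⇒ x=2/(-1/5)=-10.0000
Confirm numerically:
  x=-9.004: |R|=0.95671 <1
  x=-8.955: |R|=0.95439 <1
  x=-8.307: |R|=0.92167 <1
  x=-10.476: |R|=1.01834 >1
  x=-10.430: |R|=1.01663 >1
  x=-10.188: |R|=1.00741 >1
Interval (-10.0000, 0).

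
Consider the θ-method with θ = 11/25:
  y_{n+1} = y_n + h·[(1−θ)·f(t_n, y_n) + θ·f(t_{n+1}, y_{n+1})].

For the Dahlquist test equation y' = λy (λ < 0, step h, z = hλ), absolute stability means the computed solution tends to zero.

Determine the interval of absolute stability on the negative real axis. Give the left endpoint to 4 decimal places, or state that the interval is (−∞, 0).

(-16.6667, 0).

With y'=λy (z=hλ):
  y_{n+1} = y_n + z·[14/25·y_n + 11/25·y_{n+1}] ⇒ (1 − 11/25z)y_{n+1} = (1 + 14/25z)y_n
  Hence R(z) = (1 + 14/25z)/(1 − 11/25z).

Find x<0 with |R(x)|<1.
x=-1.7: |R|=0.0275
R=−1: 1+14/25x = −1+11/25x ⇒ -3/25x=2 ⇒ x=2/(-3/25)=-16.6667
Confirm numerically:
  x=-10.825: |R|=0.87836 <1
  x=-10.764: |R|=0.87652 <1
  x=-6.920: |R|=0.71084 <1
  x=-17.142: |R|=1.00668 >1
  x=-16.898: |R|=1.00329 >1
Interval (-16.6667, 0).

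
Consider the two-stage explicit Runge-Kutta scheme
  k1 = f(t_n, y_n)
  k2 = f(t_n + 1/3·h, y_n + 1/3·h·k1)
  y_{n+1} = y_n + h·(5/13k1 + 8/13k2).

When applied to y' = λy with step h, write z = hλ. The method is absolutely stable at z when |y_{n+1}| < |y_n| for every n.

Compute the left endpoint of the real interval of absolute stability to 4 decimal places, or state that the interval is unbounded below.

left endpoint -4.8750.

On y'=λy, z=hλ:
  k1=λy_n ⇒ h·k1=z·y_n;  k2=λ(1+1/3z)y_n ⇒ h·k2=z(1+1/3z)y_n
  y_{n+1}/y_n = 1 + 5/13z + 8/13z(1+1/3z) = 1 + z + 8/39z²
  Hence R(z) = 1 + z + 8/39z².

Solve |R(x)|<1 on ℝ⁻.
x=-1.39: |R|=0.0063
R=1: x+8/39x²=0 ⇒ x=−39/8=-4.8750; min R=1−1/(4·8/39)=-0.2188>−1
Confirm numerically:
  x=-3.170: |R|=0.10869 <1
  x=-2.530: |R|=0.21699 <1
  x=-1.991: |R|=0.17786 <1
  x=-5.214: |R|=1.36257 >1
  x=-4.935: |R|=1.06074 >1
  x=-4.906: |R|=1.03120 >1
Stable set (-4.8750, 0).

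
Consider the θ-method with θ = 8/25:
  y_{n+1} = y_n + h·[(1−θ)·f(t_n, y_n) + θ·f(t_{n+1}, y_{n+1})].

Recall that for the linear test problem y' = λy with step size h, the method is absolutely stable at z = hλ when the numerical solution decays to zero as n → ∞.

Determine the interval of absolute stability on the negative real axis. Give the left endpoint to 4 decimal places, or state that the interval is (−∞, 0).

(-5.5556, 0).

On y'=λy, z=hλ:
  y_{n+1} = y_n + z·[17/25·y_n + 8/25·y_{n+1}] ⇒ (1 − 8/25z)y_{n+1} = (1 + 17/25z)y_n
  Hence R(z) = (1 + 17/25z)/(1 − 8/25z).

Boundary: |R(x)|=1, x<0.
x=-0.35: |R|=0.6853
R=−1: 1+17/25x = −1+8/25x ⇒ -9/25x=2 ⇒ x=2/(-9/25)=-5.5556
Confirm numerically:
  x=-5.071: |R|=0.93349 <1
  x=-3.929: |R|=0.74059 <1
  x=-2.369: |R|=0.34749 <1
  x=-6.057: |R|=1.06144 >1
  x=-5.865: |R|=1.03872 >1
Interval (-5.5556, 0).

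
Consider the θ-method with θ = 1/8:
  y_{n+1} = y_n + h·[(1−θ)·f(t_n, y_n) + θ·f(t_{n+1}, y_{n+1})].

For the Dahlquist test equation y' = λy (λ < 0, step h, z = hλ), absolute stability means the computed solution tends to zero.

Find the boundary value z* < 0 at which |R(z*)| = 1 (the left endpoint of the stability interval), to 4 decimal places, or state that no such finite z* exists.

With y'=λy (z=hλ):
  y_{n+1} = y_n + z·[7/8·y_n + 1/8·y_{n+1}] ⇒ (1 − 1/8z)y_{n+1} = (1 + 7/8z)y_n
  so R(z) = (1 + 7/8z)/(1 − 1/8z).

Boundary: |R(x)|=1, x<0.
x=-1.26: |R|=0.0886
R=−1: 1+7/8x = −1+1/8x ⇒ -3/4x=2 ⇒ x=2/(-3/4)=-2.6667
Confirm numerically:
  x=-2.143: |R|=0.69023 <1
  x=-1.526: |R|=0.28155 <1
  x=-1.475: |R|=0.24538 <1
  x=-1.207: |R|=0.04877 <1
  x=-3.110: |R|=1.23942 >1
  x=-3.046: |R|=1.20605 >1
Stable set (-2.6667, 0).

z* = -2.6667.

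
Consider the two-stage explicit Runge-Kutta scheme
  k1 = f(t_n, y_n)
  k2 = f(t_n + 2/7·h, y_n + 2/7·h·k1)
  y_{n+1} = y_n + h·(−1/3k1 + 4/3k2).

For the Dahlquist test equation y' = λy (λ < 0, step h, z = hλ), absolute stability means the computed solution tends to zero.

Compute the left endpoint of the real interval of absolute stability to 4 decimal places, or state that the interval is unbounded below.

left endpoint -2.6250.

Set f=λy, z=hλ:
  k1=λy_n ⇒ h·k1=z·y_n;  k2=λ(1+2/7z)y_n ⇒ h·k2=z(1+2/7z)y_n
  y_{n+1}/y_n = 1 − 1/3z + 4/3z(1+2/7z) = 1 + z + 8/21z²
  R(z) = 1 + z + 8/21z².

Solve |R(x)|<1 on ℝ⁻.
x=-1.43: |R|=0.3490
R=1: x+8/21x²=0 ⇒ x=−21/8=-2.6250; min R=1−1/(4·8/21)=0.3438>−1
Confirm numerically:
  x=-2.025: |R|=0.53714 <1
  x=-1.777: |R|=0.42594 <1
  x=-1.471: |R|=0.35332 <1
  x=-3.087: |R|=1.54331 >1
  x=-2.763: |R|=1.14525 >1
Stable set (-2.6250, 0).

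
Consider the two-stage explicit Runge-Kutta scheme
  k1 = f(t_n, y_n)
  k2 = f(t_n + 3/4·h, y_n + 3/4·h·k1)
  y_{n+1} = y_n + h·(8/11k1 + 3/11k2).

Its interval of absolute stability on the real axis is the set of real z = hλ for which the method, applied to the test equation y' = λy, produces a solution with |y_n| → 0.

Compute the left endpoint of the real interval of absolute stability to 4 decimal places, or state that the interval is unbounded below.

z* = -4.8889.

On y'=λy, z=hλ:
  k1=λy_n ⇒ h·k1=z·y_n;  k2=λ(1+3/4z)y_n ⇒ h·k2=z(1+3/4z)y_n
  y_{n+1}/y_n = 1 + 8/11z + 3/11z(1+3/4z) = 1 + z + 9/44z²
  ⇒ R(z) = 1 + z + 9/44z².

Need |R(x)|<1, x<0.
x=-1.33: |R|=0.0318
R=1: x+9/44x²=0 ⇒ x=−44/9=-4.8889; min R=1−1/(4·9/44)=-0.2222>−1
Confirm numerically:
  x=-4.530: |R|=0.66746 <1
  x=-3.274: |R|=0.08146 <1
  x=-2.400: |R|=0.22182 <1
  x=-5.366: |R|=1.52367 >1
  x=-5.157: |R|=1.28281 >1
Stable set (-4.8889, 0).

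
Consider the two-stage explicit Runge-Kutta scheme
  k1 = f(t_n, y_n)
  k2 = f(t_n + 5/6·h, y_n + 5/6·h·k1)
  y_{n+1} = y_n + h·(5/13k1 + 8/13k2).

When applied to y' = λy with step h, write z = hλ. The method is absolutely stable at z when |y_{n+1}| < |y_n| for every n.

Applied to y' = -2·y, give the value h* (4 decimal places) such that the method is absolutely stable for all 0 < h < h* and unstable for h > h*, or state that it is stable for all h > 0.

(-1.9500,0); λ=-2 ⇒ h* = (39/20)/2 = 0.9750.

Set f=λy, z=hλ:
  k1=λy_n ⇒ h·k1=z·y_n;  k2=λ(1+5/6z)y_n ⇒ h·k2=z(1+5/6z)y_n
  y_{n+1}/y_n = 1 + 5/13z + 8/13z(1+5/6z) = 1 + z + 20/39z²
  ⇒ R(z) = 1 + z + 20/39z².

Solve |R(x)|<1 on ℝ⁻.
x=-0.87: |R|=0.5182
R=1: x+20/39x²=0 ⇒ x=−39/20=-1.9500; min R=1−1/(4·20/39)=0.5125>−1
Confirm numerically:
  x=-1.689: |R|=0.77393 <1
  x=-1.188: |R|=0.53577 <1
  x=-1.146: |R|=0.52750 <1
  x=-0.871: |R|=0.51805 <1
  x=-2.088: |R|=1.14777 >1
  x=-2.073: |R|=1.13076 >1
Stable set (-1.9500, 0).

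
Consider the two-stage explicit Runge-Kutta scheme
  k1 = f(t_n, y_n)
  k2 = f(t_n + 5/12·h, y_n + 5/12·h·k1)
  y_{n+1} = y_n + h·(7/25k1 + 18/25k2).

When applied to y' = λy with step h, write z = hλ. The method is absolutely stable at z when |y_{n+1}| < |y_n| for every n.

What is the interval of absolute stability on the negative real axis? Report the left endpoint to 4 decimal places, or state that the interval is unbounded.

Test eqn y'=λy, z=hλ:
  k1=λy_n ⇒ h·k1=z·y_n;  k2=λ(1+5/12z)y_n ⇒ h·k2=z(1+5/12z)y_n
  y_{n+1}/y_n = 1 + 7/25z + 18/25z(1+5/12z) = 1 + z + 3/10z²
  ⇒ R(z) = 1 + z + 3/10z².

Find x<0 with |R(x)|<1.
x=-1.01: |R|=0.2960
R=1: x+3/10x²=0 ⇒ x=−10/3=-3.3333; min R=1−1/(4·3/10)=0.1667>−1
Confirm numerically:
  x=-3.219: |R|=0.88959 <1
  x=-2.747: |R|=0.51680 <1
  x=-2.718: |R|=0.49826 <1
  x=-2.162: |R|=0.24027 <1
  x=-3.880: |R|=1.63632 >1
  x=-3.670: |R|=1.37067 >1
So |R|<1 on (-3.3333, 0).

z∈(-3.3333,0).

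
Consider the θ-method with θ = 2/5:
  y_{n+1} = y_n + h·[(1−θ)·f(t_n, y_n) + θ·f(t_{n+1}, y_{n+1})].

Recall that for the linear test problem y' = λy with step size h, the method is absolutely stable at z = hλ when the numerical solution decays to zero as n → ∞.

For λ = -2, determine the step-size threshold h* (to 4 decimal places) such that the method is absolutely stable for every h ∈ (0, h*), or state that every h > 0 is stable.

(-10.0000,0); λ=-2 ⇒ h* = (10)/2 = 5.0000.

Set f=λy, z=hλ:
  y_{n+1} = y_n + z·[3/5·y_n + 2/5·y_{n+1}] ⇒ (1 − 2/5z)y_{n+1} = (1 + 3/5z)y_n
  R(z) = (1 + 3/5z)/(1 − 2/5z).

Solve |R(x)|<1 on ℝ⁻.
x=-0.72: |R|=0.4410
R=−1: 1+3/5x = −1+2/5x ⇒ -1/5x=2 ⇒ x=2/(-1/5)=-10.0000
Confirm numerically:
  x=-9.729: |R|=0.98892 <1
  x=-9.257: |R|=0.96840 <1
  x=-6.393: |R|=0.79720 <1
  x=-10.194: |R|=1.00764 >1
  x=-10.129: |R|=1.00511 >1
  x=-10.047: |R|=1.00187 >1
Interval (-10.0000, 0).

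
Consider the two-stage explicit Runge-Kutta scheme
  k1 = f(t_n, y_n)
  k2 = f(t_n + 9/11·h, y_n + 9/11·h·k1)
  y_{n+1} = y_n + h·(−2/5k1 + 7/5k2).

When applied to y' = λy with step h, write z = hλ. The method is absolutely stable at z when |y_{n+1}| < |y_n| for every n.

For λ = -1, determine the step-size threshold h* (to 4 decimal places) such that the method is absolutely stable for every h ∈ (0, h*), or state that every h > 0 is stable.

(-0.8730,0); λ=-1 ⇒ h* = (55/63)/1 = 0.8730.

With y'=λy (z=hλ):
  k1=λy_n ⇒ h·k1=z·y_n;  k2=λ(1+9/11z)y_n ⇒ h·k2=z(1+9/11z)y_n
  y_{n+1}/y_n = 1 − 2/5z + 7/5z(1+9/11z) = 1 + z + 63/55z²
  Hence R(z) = 1 + z + 63/55z².

Boundary: |R(x)|=1, x<0.
x=-0.53: |R|=0.7918
R=1: x+63/55x²=0 ⇒ x=−55/63=-0.8730; min R=1−1/(4·63/55)=0.7817>−1
Confirm numerically:
  x=-0.522: |R|=0.79012 <1
  x=-0.515: |R|=0.78880 <1
  x=-0.454: |R|=0.78210 <1
  x=-1.393: |R|=1.82970 >1
  x=-1.053: |R|=1.21709 >1
Interval (-0.8730, 0).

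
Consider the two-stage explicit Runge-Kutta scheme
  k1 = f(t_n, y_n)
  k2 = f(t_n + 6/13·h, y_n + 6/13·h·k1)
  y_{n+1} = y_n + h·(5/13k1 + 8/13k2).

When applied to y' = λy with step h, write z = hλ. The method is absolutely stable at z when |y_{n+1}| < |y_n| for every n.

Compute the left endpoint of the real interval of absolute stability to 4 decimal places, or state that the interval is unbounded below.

On y'=λy, z=hλ:
  k1=λy_n ⇒ h·k1=z·y_n;  k2=λ(1+6/13z)y_n ⇒ h·k2=z(1+6/13z)y_n
  y_{n+1}/y_n = 1 + 5/13z + 8/13z(1+6/13z) = 1 + z + 48/169z²
  R(z) = 1 + z + 48/169z².

Need |R(x)|<1, x<0.
x=-0.53: |R|=0.5498
R=1: x+48/169x²=0 ⇒ x=−169/48=-3.5208; min R=1−1/(4·48/169)=0.1198>−1
Confirm numerically:
  x=-3.408: |R|=0.89078 <1
  x=-2.560: |R|=0.30138 <1
  x=-2.276: |R|=0.19529 <1
  x=-2.113: |R|=0.15510 <1
  x=-3.824: |R|=1.32927 >1
  x=-3.740: |R|=1.23281 >1
  x=-3.729: |R|=1.22047 >1
Interval (-3.5208, 0).

z* = -3.5208.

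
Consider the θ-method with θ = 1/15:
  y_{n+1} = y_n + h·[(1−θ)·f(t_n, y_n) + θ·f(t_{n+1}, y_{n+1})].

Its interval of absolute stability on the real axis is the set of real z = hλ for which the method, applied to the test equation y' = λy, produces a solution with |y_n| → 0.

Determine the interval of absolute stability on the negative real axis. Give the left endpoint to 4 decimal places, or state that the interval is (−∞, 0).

On y'=λy, z=hλ:
  y_{n+1} = y_n + z·[14/15·y_n + 1/15·y_{n+1}] ⇒ (1 − 1/15z)y_{n+1} = (1 + 14/15z)y_n
  so R(z) = (1 + 14/15z)/(1 − 1/15z).

Boundary: |R(x)|=1, x<0.
x=-1.2: |R|=0.1111
R=−1: 1+14/15x = −1+1/15x ⇒ -13/15x=2 ⇒ x=2/(-13/15)=-2.3077
Confirm numerically:
  x=-1.852: |R|=0.64847 <1
  x=-1.667: |R|=0.50027 <1
  x=-0.992: |R|=0.06953 <1
  x=-2.763: |R|=1.33322 >1
  x=-2.513: |R|=1.15240 >1
  x=-2.386: |R|=1.05855 >1
Interval (-2.3077, 0).

(-2.3077, 0).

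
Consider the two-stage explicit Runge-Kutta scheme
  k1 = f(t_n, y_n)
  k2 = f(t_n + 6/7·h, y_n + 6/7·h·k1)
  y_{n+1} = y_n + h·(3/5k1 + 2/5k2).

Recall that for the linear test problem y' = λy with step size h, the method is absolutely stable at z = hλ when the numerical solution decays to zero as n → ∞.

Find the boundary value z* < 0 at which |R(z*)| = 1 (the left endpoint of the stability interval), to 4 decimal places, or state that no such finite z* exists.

Set f=λy, z=hλ:
  k1=λy_n ⇒ h·k1=z·y_n;  k2=λ(1+6/7z)y_n ⇒ h·k2=z(1+6/7z)y_n
  y_{n+1}/y_n = 1 + 3/5z + 2/5z(1+6/7z) = 1 + z + 12/35z²
  Hence R(z) = 1 + z + 12/35z².

Need |R(x)|<1, x<0.
x=-1.72: |R|=0.2943
R=1: x+12/35x²=0 ⇒ x=−35/12=-2.9167; min R=1−1/(4·12/35)=0.2708>−1
Confirm numerically:
  x=-1.848: |R|=0.32289 <1
  x=-1.581: |R|=0.27599 <1
  x=-1.254: |R|=0.28515 <1
  x=-3.155: |R|=1.25781 >1
  x=-3.136: |R|=1.23583 >1
  x=-3.081: |R|=1.17359 >1
So |R|<1 on (-2.9167, 0).

z* = -2.9167.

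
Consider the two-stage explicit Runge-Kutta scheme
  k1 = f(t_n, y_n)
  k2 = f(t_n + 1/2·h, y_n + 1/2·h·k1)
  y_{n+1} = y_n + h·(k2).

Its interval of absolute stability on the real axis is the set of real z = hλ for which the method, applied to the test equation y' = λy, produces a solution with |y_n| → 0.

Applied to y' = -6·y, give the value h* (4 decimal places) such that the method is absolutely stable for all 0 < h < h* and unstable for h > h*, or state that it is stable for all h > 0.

(-2.0000,0); λ=-6 ⇒ h* = (2)/6 = 0.3333.

Test eqn y'=λy, z=hλ:
  k1=λy_n ⇒ h·k1=z·y_n;  k2=λ(1+1/2z)y_n ⇒ h·k2=z(1+1/2z)y_n
  y_{n+1}/y_n = 1 + z(1+1/2z) = 1 + z + 1/2z²
  Hence R(z) = 1 + z + 1/2z².

Need |R(x)|<1, x<0.
x=-1.67: |R|=0.7244
R=1: x+1/2x²=0 ⇒ x=−2=-2.0000; min R=1−1/(4·1/2)=0.5000>−1
Confirm numerically:
  x=-1.351: |R|=0.56160 <1
  x=-1.255: |R|=0.53251 <1
  x=-1.178: |R|=0.51584 <1
  x=-0.986: |R|=0.50010 <1
  x=-2.356: |R|=1.41937 >1
  x=-2.348: |R|=1.40855 >1
Interval (-2.0000, 0).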